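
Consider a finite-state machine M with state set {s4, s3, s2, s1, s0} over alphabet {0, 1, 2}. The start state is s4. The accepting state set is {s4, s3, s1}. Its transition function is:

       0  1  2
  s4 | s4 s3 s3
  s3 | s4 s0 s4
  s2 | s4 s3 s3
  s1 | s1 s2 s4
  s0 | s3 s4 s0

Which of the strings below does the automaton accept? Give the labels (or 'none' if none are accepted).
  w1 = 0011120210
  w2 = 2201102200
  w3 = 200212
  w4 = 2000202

w1, w2, w4

w1:
  start at s4
  read '0': s4 → s4
  read '0': s4 → s4
  read '1': s4 → s3
  read '1': s3 → s0
  read '1': s0 → s4
  read '2': s4 → s3
  read '0': s3 → s4
  read '2': s4 → s3
  read '1': s3 → s0
  read '0': s0 → s3
  end s3, accepted
w2:
  start at s4
  read '2': s4 → s3
  read '2': s3 → s4
  read '0': s4 → s4
  read '1': s4 → s3
  read '1': s3 → s0
  read '0': s0 → s3
  read '2': s3 → s4
  read '2': s4 → s3
  read '0': s3 → s4
  read '0': s4 → s4
  end s4, accepted
w3:
  start at s4
  read '2': s4 → s3
  read '0': s3 → s4
  read '0': s4 → s4
  read '2': s4 → s3
  read '1': s3 → s0
  read '2': s0 → s0
  end s0, rejected
w4:
  start at s4
  read '2': s4 → s3
  read '0': s3 → s4
  read '0': s4 → s4
  read '0': s4 → s4
  read '2': s4 → s3
  read '0': s3 → s4
  read '2': s4 → s3
  end s3, accepted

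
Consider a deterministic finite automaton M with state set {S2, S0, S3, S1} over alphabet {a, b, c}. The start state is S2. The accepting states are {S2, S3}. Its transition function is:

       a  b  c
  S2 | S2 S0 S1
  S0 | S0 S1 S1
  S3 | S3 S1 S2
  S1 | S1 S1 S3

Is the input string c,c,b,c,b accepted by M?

No

start at S2
read 'c': S2 → S1
read 'c': S1 → S3
read 'b': S3 → S1
read 'c': S1 → S3
read 'b': S3 → S1
End state S1 is not accepting.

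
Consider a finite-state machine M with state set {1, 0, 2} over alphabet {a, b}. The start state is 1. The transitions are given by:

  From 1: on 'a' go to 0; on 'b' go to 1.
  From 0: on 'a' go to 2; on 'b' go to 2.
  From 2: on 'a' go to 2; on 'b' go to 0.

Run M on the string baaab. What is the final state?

0

Trace: 1 -b-> 1 -a-> 0 -a-> 2 -a-> 2 -b-> 0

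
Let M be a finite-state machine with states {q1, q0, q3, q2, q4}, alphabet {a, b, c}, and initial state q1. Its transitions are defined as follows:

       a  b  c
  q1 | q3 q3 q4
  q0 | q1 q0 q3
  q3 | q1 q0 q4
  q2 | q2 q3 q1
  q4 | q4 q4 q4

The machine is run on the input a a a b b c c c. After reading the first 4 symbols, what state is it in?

q1 → q3 → q1 → q3 → q0
After 4 symbols: q0.

q0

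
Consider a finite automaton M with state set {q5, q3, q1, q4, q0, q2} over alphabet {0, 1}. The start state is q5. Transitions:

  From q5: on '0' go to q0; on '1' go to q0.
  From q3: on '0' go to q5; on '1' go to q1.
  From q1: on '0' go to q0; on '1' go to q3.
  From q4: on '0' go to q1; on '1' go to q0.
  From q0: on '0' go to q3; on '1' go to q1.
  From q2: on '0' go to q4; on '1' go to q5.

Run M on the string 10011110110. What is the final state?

start at q5
read '1': q5 → q0
read '0': q0 → q3
read '0': q3 → q5
read '1': q5 → q0
read '1': q0 → q1
read '1': q1 → q3
read '1': q3 → q1
read '0': q1 → q0
read '1': q0 → q1
read '1': q1 → q3
read '0': q3 → q5

q5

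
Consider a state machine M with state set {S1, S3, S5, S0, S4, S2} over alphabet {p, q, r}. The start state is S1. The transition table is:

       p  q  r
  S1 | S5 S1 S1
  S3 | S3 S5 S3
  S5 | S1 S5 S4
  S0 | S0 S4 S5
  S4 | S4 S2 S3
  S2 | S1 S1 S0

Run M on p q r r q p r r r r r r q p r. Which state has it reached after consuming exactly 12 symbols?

S1

start at S1
read 'p': S1 → S5
read 'q': S5 → S5
read 'r': S5 → S4
read 'r': S4 → S3
read 'q': S3 → S5
read 'p': S5 → S1
read 'r': S1 → S1
read 'r': S1 → S1
read 'r': S1 → S1
read 'r': S1 → S1
read 'r': S1 → S1
read 'r': S1 → S1
After 12 symbols: S1.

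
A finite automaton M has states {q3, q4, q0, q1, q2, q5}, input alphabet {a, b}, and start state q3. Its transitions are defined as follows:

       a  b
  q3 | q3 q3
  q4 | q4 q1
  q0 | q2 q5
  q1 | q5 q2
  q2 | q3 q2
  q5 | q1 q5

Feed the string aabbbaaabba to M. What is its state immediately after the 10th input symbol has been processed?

start at q3
read 'a': q3 → q3
read 'a': q3 → q3
read 'b': q3 → q3
read 'b': q3 → q3
read 'b': q3 → q3
read 'a': q3 → q3
read 'a': q3 → q3
read 'a': q3 → q3
read 'b': q3 → q3
read 'b': q3 → q3
After 10 symbols: q3.

q3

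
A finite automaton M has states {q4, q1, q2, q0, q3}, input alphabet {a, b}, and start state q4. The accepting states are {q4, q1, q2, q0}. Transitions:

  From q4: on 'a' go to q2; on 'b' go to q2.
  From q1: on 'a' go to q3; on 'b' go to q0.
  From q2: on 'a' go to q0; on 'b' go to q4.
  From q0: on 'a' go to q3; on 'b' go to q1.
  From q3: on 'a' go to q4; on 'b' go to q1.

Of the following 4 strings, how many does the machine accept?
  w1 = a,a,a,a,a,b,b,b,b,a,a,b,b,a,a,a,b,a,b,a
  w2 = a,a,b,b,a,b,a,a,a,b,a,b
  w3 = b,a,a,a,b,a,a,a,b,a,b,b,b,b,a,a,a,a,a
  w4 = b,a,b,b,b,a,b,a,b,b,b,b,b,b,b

3

w1: q4 → q2 → q0 → q3 → q4 → q2 → q4 → q2 → q4 → q2 → q0 → q3 → q1 → q0 → q3 → q4 → q2 → q4 → q2 → q4 → q2  → end q2, accepted
w2: q4 → q2 → q0 → q1 → q0 → q3 → q1 → q3 → q4 → q2 → q4 → q2 → q4  → end q4, accepted
w3: q4 → q2 → q0 → q3 → q4 → q2 → q0 → q3 → q4 → q2 → q0 → q1 → q0 → q1 → q0 → q3 → q4 → q2 → q0 → q3  → end q3, rejected
w4: q4 → q2 → q0 → q1 → q0 → q1 → q3 → q1 → q3 → q1 → q0 → q1 → q0 → q1 → q0 → q1  → end q1, accepted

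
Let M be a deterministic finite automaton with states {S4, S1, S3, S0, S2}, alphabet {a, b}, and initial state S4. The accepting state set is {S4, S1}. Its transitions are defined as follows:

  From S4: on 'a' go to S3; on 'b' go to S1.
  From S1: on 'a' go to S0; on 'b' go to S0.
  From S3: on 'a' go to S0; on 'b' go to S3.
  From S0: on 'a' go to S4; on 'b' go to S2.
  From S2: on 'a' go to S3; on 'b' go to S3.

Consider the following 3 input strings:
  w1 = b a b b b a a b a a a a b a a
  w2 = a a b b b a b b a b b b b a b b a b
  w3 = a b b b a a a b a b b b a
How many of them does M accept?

w1: S4 → S1 → S0 → S2 → S3 → S3 → S0 → S4 → S1 → S0 → S4 → S3 → S0 → S2 → S3 → S0  → end S0, rejected
w2: S4 → S3 → S0 → S2 → S3 → S3 → S0 → S2 → S3 → S0 → S2 → S3 → S3 → S3 → S0 → S2 → S3 → S0 → S2  → end S2, rejected
w3: S4 → S3 → S3 → S3 → S3 → S0 → S4 → S3 → S3 → S0 → S2 → S3 → S3 → S0  → end S0, rejected

0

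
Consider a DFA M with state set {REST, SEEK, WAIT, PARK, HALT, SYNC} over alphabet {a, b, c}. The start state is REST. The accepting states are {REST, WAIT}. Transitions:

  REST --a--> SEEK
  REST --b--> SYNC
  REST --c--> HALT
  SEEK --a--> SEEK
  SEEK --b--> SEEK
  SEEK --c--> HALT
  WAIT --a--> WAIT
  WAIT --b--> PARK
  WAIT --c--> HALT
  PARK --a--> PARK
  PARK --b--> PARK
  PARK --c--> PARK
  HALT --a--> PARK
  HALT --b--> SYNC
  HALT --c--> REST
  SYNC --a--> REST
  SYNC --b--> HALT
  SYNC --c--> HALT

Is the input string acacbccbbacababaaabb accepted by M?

No

Trace: REST -a-> SEEK -c-> HALT -a-> PARK -c-> PARK -b-> PARK -c-> PARK -c-> PARK -b-> PARK -b-> PARK -a-> PARK -c-> PARK -a-> PARK -b-> PARK -a-> PARK -b-> PARK -a-> PARK -a-> PARK -a-> PARK -b-> PARK -b-> PARK
End state PARK is not accepting.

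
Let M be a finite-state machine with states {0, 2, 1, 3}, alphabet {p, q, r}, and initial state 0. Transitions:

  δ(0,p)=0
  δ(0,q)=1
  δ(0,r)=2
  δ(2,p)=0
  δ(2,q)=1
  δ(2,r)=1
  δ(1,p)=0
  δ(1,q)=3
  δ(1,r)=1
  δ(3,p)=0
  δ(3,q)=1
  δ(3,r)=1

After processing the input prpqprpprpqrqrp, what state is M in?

0 → 0 → 2 → 0 → 1 → 0 → 2 → 0 → 0 → 2 → 0 → 1 → 1 → 3 → 1 → 0

0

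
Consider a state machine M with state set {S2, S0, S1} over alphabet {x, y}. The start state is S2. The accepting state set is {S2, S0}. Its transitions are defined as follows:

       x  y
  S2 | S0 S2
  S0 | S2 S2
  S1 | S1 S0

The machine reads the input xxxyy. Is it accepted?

Yes

Trace: S2 -x-> S0 -x-> S2 -x-> S0 -y-> S2 -y-> S2
End state S2 is accepting.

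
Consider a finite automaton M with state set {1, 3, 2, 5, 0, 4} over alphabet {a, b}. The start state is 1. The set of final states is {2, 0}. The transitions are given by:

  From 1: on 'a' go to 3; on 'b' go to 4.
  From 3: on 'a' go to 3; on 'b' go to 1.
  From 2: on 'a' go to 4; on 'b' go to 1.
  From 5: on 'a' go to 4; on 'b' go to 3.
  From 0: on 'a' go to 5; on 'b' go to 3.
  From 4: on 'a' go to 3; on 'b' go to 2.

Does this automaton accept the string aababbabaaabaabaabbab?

1 → 3 → 3 → 1 → 3 → 1 → 4 → 3 → 1 → 3 → 3 → 3 → 1 → 3 → 3 → 1 → 3 → 3 → 1 → 4 → 3 → 1
End state 1 is not accepting.

No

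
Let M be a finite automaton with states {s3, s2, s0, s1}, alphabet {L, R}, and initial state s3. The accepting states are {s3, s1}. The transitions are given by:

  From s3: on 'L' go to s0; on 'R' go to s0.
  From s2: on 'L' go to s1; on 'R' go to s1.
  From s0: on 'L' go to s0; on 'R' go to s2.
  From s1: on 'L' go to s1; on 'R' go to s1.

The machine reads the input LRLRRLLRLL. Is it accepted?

Yes

s3 → s0 → s2 → s1 → s1 → s1 → s1 → s1 → s1 → s1 → s1
End state s1 is accepting.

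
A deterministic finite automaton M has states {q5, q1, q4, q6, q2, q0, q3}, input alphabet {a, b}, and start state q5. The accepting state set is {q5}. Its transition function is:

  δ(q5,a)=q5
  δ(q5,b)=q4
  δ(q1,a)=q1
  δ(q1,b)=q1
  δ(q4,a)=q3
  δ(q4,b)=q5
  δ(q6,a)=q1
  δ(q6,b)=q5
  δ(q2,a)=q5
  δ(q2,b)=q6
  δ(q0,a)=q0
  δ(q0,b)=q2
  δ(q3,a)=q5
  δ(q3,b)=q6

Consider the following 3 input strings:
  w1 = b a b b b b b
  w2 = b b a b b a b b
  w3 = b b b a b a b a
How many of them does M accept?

w1: q5 → q4 → q3 → q6 → q5 → q4 → q5 → q4  → end q4, rejected
w2: q5 → q4 → q5 → q5 → q4 → q5 → q5 → q4 → q5  → end q5, accepted
w3: q5 → q4 → q5 → q4 → q3 → q6 → q1 → q1 → q1  → end q1, rejected

1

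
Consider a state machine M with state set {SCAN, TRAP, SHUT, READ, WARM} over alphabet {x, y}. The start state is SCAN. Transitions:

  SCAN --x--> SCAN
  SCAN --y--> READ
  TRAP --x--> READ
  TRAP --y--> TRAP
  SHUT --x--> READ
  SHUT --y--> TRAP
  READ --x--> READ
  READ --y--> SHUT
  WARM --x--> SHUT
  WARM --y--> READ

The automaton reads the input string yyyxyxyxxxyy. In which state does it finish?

Trace: SCAN -y-> READ -y-> SHUT -y-> TRAP -x-> READ -y-> SHUT -x-> READ -y-> SHUT -x-> READ -x-> READ -x-> READ -y-> SHUT -y-> TRAP

TRAP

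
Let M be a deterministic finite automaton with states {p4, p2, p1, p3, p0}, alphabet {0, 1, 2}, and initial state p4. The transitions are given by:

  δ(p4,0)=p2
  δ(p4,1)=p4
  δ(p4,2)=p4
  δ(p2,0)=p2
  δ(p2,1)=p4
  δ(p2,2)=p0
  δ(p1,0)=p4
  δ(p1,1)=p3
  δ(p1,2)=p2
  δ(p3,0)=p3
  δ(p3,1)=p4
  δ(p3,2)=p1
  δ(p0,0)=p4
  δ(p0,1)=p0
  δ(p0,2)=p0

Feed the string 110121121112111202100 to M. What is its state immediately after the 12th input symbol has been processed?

p4

Trace: p4 -1-> p4 -1-> p4 -0-> p2 -1-> p4 -2-> p4 -1-> p4 -1-> p4 -2-> p4 -1-> p4 -1-> p4 -1-> p4 -2-> p4
After 12 symbols: p4.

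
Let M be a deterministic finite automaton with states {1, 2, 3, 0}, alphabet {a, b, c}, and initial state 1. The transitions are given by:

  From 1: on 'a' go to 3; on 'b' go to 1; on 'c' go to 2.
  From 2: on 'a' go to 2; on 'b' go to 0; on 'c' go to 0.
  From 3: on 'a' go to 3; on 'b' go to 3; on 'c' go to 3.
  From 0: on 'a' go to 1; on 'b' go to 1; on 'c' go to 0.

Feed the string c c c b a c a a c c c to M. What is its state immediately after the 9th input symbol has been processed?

3

1 → 2 → 0 → 0 → 1 → 3 → 3 → 3 → 3 → 3
After 9 symbols: 3.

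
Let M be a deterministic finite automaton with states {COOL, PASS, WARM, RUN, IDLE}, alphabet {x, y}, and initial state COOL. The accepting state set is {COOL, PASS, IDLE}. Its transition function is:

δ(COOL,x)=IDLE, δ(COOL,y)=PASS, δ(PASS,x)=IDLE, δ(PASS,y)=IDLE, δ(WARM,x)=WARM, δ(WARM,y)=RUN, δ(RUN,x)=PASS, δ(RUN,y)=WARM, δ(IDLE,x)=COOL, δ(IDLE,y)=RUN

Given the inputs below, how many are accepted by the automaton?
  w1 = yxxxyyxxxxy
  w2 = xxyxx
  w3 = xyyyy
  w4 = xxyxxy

2

w1: Trace: COOL -y-> PASS -x-> IDLE -x-> COOL -x-> IDLE -y-> RUN -y-> WARM -x-> WARM -x-> WARM -x-> WARM -x-> WARM -y-> RUN  → end RUN, rejected
w2: Trace: COOL -x-> IDLE -x-> COOL -y-> PASS -x-> IDLE -x-> COOL  → end COOL, accepted
w3: Trace: COOL -x-> IDLE -y-> RUN -y-> WARM -y-> RUN -y-> WARM  → end WARM, rejected
w4: Trace: COOL -x-> IDLE -x-> COOL -y-> PASS -x-> IDLE -x-> COOL -y-> PASS  → end PASS, accepted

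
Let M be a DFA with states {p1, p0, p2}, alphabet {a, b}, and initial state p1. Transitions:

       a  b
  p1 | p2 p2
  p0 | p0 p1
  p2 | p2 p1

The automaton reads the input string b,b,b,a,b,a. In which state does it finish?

p2

Trace: p1 -b-> p2 -b-> p1 -b-> p2 -a-> p2 -b-> p1 -a-> p2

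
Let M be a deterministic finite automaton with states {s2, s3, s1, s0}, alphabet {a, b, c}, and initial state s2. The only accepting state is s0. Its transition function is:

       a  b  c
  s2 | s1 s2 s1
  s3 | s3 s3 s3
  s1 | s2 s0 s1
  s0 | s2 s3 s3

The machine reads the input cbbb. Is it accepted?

No

start at s2
read 'c': s2 → s1
read 'b': s1 → s0
read 'b': s0 → s3
read 'b': s3 → s3
End state s3 is not accepting.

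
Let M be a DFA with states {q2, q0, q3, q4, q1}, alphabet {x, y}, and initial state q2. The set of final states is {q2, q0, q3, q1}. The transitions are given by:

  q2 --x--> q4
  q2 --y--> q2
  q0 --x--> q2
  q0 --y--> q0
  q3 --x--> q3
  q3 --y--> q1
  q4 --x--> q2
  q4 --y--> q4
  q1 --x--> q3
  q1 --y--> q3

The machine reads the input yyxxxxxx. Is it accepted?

Trace: q2 -y-> q2 -y-> q2 -x-> q4 -x-> q2 -x-> q4 -x-> q2 -x-> q4 -x-> q2
End state q2 is accepting.

Yes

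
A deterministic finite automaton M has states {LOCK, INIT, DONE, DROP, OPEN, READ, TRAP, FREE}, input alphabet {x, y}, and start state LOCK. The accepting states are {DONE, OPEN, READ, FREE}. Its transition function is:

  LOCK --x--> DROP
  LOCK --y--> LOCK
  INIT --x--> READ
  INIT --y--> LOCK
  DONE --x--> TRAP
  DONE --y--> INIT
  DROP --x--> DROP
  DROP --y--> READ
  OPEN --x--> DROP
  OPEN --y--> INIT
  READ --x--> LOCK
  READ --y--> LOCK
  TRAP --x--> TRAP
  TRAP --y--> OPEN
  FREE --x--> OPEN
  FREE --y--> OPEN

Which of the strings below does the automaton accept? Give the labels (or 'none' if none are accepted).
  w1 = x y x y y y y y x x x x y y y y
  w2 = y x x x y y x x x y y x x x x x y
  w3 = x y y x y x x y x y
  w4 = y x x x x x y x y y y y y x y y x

w1: LOCK → DROP → READ → LOCK → LOCK → LOCK → LOCK → LOCK → LOCK → DROP → DROP → DROP → DROP → READ → LOCK → LOCK → LOCK  → end LOCK, rejected
w2: LOCK → LOCK → DROP → DROP → DROP → READ → LOCK → DROP → DROP → DROP → READ → LOCK → DROP → DROP → DROP → DROP → DROP → READ  → end READ, accepted
w3: LOCK → DROP → READ → LOCK → DROP → READ → LOCK → DROP → READ → LOCK → LOCK  → end LOCK, rejected
w4: LOCK → LOCK → DROP → DROP → DROP → DROP → DROP → READ → LOCK → LOCK → LOCK → LOCK → LOCK → LOCK → DROP → READ → LOCK → DROP  → end DROP, rejected

w2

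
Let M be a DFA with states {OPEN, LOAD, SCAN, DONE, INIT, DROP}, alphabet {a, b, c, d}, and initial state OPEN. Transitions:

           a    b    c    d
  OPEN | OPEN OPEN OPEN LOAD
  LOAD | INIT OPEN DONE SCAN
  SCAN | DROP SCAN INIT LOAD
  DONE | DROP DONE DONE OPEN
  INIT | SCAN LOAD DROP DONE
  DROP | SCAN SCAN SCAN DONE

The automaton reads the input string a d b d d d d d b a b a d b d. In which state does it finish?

Trace: OPEN -a-> OPEN -d-> LOAD -b-> OPEN -d-> LOAD -d-> SCAN -d-> LOAD -d-> SCAN -d-> LOAD -b-> OPEN -a-> OPEN -b-> OPEN -a-> OPEN -d-> LOAD -b-> OPEN -d-> LOAD

LOAD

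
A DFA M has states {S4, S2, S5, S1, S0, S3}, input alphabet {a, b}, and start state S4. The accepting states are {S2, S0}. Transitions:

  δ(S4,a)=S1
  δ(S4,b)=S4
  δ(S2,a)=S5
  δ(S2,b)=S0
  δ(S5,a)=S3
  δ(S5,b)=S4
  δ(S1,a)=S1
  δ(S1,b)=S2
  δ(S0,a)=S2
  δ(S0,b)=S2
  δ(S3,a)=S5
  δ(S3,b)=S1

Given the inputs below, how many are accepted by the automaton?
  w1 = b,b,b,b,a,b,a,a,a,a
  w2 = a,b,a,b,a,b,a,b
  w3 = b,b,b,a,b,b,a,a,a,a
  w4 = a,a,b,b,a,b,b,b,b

w1:
  start at S4
  read 'b': S4 → S4
  read 'b': S4 → S4
  read 'b': S4 → S4
  read 'b': S4 → S4
  read 'a': S4 → S1
  read 'b': S1 → S2
  read 'a': S2 → S5
  read 'a': S5 → S3
  read 'a': S3 → S5
  read 'a': S5 → S3
  end S3, rejected
w2:
  start at S4
  read 'a': S4 → S1
  read 'b': S1 → S2
  read 'a': S2 → S5
  read 'b': S5 → S4
  read 'a': S4 → S1
  read 'b': S1 → S2
  read 'a': S2 → S5
  read 'b': S5 → S4
  end S4, rejected
w3:
  start at S4
  read 'b': S4 → S4
  read 'b': S4 → S4
  read 'b': S4 → S4
  read 'a': S4 → S1
  read 'b': S1 → S2
  read 'b': S2 → S0
  read 'a': S0 → S2
  read 'a': S2 → S5
  read 'a': S5 → S3
  read 'a': S3 → S5
  end S5, rejected
w4:
  start at S4
  read 'a': S4 → S1
  read 'a': S1 → S1
  read 'b': S1 → S2
  read 'b': S2 → S0
  read 'a': S0 → S2
  read 'b': S2 → S0
  read 'b': S0 → S2
  read 'b': S2 → S0
  read 'b': S0 → S2
  end S2, accepted

1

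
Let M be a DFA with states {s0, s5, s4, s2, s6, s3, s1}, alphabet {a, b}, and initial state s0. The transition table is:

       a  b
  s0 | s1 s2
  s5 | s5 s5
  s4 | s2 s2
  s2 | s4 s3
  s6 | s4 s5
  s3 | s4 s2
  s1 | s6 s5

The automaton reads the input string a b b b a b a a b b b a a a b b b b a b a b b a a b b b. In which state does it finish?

s5

start at s0
read 'a': s0 → s1
read 'b': s1 → s5
read 'b': s5 → s5
read 'b': s5 → s5
read 'a': s5 → s5
read 'b': s5 → s5
read 'a': s5 → s5
read 'a': s5 → s5
read 'b': s5 → s5
read 'b': s5 → s5
read 'b': s5 → s5
read 'a': s5 → s5
read 'a': s5 → s5
read 'a': s5 → s5
read 'b': s5 → s5
read 'b': s5 → s5
read 'b': s5 → s5
read 'b': s5 → s5
read 'a': s5 → s5
read 'b': s5 → s5
read 'a': s5 → s5
read 'b': s5 → s5
read 'b': s5 → s5
read 'a': s5 → s5
read 'a': s5 → s5
read 'b': s5 → s5
read 'b': s5 → s5
read 'b': s5 → s5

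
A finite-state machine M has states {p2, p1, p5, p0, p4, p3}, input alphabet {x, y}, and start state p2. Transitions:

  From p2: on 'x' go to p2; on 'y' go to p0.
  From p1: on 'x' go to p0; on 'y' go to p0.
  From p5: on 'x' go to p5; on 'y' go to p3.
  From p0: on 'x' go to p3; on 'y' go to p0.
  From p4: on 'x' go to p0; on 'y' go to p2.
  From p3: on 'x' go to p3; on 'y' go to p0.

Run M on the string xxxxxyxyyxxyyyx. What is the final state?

p3

p2 → p2 → p2 → p2 → p2 → p2 → p0 → p3 → p0 → p0 → p3 → p3 → p0 → p0 → p0 → p3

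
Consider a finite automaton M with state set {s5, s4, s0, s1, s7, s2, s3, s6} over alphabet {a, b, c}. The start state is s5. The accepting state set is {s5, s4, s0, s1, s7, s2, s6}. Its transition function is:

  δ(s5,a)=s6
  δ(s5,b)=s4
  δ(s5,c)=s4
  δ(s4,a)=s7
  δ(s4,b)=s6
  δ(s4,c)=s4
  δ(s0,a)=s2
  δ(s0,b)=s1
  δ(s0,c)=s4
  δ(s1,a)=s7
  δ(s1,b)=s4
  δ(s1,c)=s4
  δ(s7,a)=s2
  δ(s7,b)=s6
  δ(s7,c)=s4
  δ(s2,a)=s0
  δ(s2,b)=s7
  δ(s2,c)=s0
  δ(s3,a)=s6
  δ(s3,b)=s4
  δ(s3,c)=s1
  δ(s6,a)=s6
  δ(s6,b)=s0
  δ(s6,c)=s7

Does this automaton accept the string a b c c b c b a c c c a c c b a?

s5 → s6 → s0 → s4 → s4 → s6 → s7 → s6 → s6 → s7 → s4 → s4 → s7 → s4 → s4 → s6 → s6
End state s6 is accepting.

Yes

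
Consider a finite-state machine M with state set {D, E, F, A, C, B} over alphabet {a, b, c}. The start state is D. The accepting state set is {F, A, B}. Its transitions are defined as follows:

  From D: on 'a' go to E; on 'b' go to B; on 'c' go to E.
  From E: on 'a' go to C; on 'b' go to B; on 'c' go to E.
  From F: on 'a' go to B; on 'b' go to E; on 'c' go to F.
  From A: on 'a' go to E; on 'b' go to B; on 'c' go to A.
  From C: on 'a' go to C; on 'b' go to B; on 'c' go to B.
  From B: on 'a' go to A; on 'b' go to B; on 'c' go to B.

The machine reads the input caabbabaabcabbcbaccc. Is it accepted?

Yes

D → E → C → C → B → B → A → B → A → E → B → B → A → B → B → B → B → A → A → A → A
End state A is accepting.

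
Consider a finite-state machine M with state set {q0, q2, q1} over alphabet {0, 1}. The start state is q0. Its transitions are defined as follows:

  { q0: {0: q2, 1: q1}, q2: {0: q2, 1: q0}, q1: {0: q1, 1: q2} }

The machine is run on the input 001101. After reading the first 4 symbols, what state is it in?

start at q0
read '0': q0 → q2
read '0': q2 → q2
read '1': q2 → q0
read '1': q0 → q1
After 4 symbols: q1.

q1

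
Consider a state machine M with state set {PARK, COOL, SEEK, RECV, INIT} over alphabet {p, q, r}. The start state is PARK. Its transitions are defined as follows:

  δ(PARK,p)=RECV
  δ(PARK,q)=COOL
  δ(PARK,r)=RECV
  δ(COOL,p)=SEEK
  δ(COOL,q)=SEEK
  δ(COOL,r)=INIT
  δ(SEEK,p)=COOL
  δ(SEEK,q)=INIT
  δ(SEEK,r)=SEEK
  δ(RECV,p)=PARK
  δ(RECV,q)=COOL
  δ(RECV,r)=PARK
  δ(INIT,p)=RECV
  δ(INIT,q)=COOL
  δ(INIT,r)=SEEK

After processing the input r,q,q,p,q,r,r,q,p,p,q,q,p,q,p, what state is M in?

COOL

start at PARK
read 'r': PARK → RECV
read 'q': RECV → COOL
read 'q': COOL → SEEK
read 'p': SEEK → COOL
read 'q': COOL → SEEK
read 'r': SEEK → SEEK
read 'r': SEEK → SEEK
read 'q': SEEK → INIT
read 'p': INIT → RECV
read 'p': RECV → PARK
read 'q': PARK → COOL
read 'q': COOL → SEEK
read 'p': SEEK → COOL
read 'q': COOL → SEEK
read 'p': SEEK → COOL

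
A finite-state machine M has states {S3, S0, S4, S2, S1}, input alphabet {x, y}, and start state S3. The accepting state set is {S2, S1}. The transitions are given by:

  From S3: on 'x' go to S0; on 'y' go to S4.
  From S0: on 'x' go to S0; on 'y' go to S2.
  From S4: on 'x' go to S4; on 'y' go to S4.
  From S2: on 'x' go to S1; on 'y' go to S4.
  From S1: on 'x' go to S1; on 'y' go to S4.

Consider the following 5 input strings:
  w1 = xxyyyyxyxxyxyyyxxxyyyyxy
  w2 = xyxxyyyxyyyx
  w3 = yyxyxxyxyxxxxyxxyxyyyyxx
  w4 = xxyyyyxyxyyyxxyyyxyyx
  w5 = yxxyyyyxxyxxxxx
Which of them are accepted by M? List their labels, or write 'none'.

w1: S3 → S0 → S0 → S2 → S4 → S4 → S4 → S4 → S4 → S4 → S4 → S4 → S4 → S4 → S4 → S4 → S4 → S4 → S4 → S4 → S4 → S4 → S4 → S4 → S4  → end S4, rejected
w2: S3 → S0 → S2 → S1 → S1 → S4 → S4 → S4 → S4 → S4 → S4 → S4 → S4  → end S4, rejected
w3: S3 → S4 → S4 → S4 → S4 → S4 → S4 → S4 → S4 → S4 → S4 → S4 → S4 → S4 → S4 → S4 → S4 → S4 → S4 → S4 → S4 → S4 → S4 → S4 → S4  → end S4, rejected
w4: S3 → S0 → S0 → S2 → S4 → S4 → S4 → S4 → S4 → S4 → S4 → S4 → S4 → S4 → S4 → S4 → S4 → S4 → S4 → S4 → S4 → S4  → end S4, rejected
w5: S3 → S4 → S4 → S4 → S4 → S4 → S4 → S4 → S4 → S4 → S4 → S4 → S4 → S4 → S4 → S4  → end S4, rejected

none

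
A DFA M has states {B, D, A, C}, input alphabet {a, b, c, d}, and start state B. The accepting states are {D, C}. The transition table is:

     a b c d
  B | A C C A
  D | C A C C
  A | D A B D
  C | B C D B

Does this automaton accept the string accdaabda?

B → A → B → C → B → A → D → A → D → C
End state C is accepting.

Yes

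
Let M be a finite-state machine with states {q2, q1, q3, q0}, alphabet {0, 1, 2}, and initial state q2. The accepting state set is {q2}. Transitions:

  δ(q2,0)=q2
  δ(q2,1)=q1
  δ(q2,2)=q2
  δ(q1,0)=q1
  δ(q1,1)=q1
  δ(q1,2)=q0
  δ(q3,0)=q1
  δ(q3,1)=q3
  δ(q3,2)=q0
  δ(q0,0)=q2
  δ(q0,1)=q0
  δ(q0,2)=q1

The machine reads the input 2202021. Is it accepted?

start at q2
read '2': q2 → q2
read '2': q2 → q2
read '0': q2 → q2
read '2': q2 → q2
read '0': q2 → q2
read '2': q2 → q2
read '1': q2 → q1
End state q1 is not accepting.

No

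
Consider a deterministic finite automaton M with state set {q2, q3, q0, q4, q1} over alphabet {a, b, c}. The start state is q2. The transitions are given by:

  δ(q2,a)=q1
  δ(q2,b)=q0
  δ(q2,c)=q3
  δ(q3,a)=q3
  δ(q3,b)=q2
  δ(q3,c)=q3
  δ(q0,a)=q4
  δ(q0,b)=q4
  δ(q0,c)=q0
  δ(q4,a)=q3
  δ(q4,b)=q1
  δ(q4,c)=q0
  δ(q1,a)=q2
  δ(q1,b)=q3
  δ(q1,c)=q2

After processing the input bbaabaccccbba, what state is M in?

q4

q2 → q0 → q4 → q3 → q3 → q2 → q1 → q2 → q3 → q3 → q3 → q2 → q0 → q4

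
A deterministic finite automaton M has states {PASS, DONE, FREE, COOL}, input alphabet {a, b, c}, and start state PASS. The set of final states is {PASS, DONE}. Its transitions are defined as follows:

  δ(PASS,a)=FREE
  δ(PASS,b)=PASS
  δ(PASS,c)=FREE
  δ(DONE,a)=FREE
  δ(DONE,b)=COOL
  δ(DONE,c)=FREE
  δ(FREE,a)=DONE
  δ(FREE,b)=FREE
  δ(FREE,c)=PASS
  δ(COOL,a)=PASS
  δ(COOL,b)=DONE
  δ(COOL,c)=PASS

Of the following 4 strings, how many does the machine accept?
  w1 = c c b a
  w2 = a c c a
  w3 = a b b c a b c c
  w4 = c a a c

2

w1:
  start at PASS
  read 'c': PASS → FREE
  read 'c': FREE → PASS
  read 'b': PASS → PASS
  read 'a': PASS → FREE
  end FREE, rejected
w2:
  start at PASS
  read 'a': PASS → FREE
  read 'c': FREE → PASS
  read 'c': PASS → FREE
  read 'a': FREE → DONE
  end DONE, accepted
w3:
  start at PASS
  read 'a': PASS → FREE
  read 'b': FREE → FREE
  read 'b': FREE → FREE
  read 'c': FREE → PASS
  read 'a': PASS → FREE
  read 'b': FREE → FREE
  read 'c': FREE → PASS
  read 'c': PASS → FREE
  end FREE, rejected
w4:
  start at PASS
  read 'c': PASS → FREE
  read 'a': FREE → DONE
  read 'a': DONE → FREE
  read 'c': FREE → PASS
  end PASS, accepted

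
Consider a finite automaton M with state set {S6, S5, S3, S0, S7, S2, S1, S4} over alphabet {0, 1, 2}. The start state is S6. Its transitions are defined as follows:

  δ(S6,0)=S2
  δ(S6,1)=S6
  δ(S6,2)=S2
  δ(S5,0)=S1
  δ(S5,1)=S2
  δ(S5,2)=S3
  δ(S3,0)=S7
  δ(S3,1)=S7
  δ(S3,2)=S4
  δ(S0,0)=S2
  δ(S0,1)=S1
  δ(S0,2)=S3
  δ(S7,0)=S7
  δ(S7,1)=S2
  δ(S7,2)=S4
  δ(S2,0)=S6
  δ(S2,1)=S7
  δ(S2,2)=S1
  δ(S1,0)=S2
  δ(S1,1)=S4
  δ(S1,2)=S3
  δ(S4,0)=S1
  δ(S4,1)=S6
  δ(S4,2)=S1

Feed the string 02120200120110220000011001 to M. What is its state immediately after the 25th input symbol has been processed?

start at S6
read '0': S6 → S2
read '2': S2 → S1
read '1': S1 → S4
read '2': S4 → S1
read '0': S1 → S2
read '2': S2 → S1
read '0': S1 → S2
read '0': S2 → S6
read '1': S6 → S6
read '2': S6 → S2
read '0': S2 → S6
read '1': S6 → S6
read '1': S6 → S6
read '0': S6 → S2
read '2': S2 → S1
read '2': S1 → S3
read '0': S3 → S7
read '0': S7 → S7
read '0': S7 → S7
read '0': S7 → S7
read '0': S7 → S7
read '1': S7 → S2
read '1': S2 → S7
read '0': S7 → S7
read '0': S7 → S7
After 25 symbols: S7.

S7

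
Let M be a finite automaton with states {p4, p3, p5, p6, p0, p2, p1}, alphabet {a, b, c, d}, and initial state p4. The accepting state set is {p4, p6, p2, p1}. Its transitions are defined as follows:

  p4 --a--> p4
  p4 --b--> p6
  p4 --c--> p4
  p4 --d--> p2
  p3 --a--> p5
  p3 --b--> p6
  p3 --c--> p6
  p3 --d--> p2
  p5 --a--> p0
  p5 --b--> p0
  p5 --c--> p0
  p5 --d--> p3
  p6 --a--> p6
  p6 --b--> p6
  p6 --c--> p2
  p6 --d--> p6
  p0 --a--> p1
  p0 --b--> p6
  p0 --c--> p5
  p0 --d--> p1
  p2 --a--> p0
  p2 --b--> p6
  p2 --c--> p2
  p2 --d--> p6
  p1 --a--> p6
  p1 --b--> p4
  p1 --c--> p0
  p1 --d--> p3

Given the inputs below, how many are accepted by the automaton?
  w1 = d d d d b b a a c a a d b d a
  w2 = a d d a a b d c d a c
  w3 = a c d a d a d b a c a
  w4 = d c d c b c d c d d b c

3

w1: p4 → p2 → p6 → p6 → p6 → p6 → p6 → p6 → p6 → p2 → p0 → p1 → p3 → p6 → p6 → p6  → end p6, accepted
w2: p4 → p4 → p2 → p6 → p6 → p6 → p6 → p6 → p2 → p6 → p6 → p2  → end p2, accepted
w3: p4 → p4 → p4 → p2 → p0 → p1 → p6 → p6 → p6 → p6 → p2 → p0  → end p0, rejected
w4: p4 → p2 → p2 → p6 → p2 → p6 → p2 → p6 → p2 → p6 → p6 → p6 → p2  → end p2, accepted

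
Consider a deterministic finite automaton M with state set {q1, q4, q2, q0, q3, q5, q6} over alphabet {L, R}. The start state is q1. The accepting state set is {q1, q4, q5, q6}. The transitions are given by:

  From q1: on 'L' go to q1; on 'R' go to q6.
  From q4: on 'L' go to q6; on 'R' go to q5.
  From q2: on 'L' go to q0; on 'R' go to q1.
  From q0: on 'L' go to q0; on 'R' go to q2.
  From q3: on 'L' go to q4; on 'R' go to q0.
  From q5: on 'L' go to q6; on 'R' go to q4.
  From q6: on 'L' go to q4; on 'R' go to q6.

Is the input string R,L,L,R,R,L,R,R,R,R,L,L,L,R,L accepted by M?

Yes

q1 → q6 → q4 → q6 → q6 → q6 → q4 → q5 → q4 → q5 → q4 → q6 → q4 → q6 → q6 → q4
End state q4 is accepting.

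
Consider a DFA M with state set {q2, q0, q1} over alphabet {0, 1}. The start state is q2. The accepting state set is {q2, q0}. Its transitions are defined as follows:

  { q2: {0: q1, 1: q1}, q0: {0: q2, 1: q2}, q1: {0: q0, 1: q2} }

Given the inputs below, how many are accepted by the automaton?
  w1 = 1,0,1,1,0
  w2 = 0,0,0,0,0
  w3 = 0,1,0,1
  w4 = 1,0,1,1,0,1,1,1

w1: q2 → q1 → q0 → q2 → q1 → q0  → end q0, accepted
w2: q2 → q1 → q0 → q2 → q1 → q0  → end q0, accepted
w3: q2 → q1 → q2 → q1 → q2  → end q2, accepted
w4: q2 → q1 → q0 → q2 → q1 → q0 → q2 → q1 → q2  → end q2, accepted

4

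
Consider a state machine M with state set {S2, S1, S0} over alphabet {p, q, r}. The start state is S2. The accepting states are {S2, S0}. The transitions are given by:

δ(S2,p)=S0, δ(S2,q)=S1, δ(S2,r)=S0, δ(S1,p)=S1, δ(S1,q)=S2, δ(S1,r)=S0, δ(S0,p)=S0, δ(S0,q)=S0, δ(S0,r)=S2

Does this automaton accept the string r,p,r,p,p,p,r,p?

Yes

S2 → S0 → S0 → S2 → S0 → S0 → S0 → S2 → S0
End state S0 is accepting.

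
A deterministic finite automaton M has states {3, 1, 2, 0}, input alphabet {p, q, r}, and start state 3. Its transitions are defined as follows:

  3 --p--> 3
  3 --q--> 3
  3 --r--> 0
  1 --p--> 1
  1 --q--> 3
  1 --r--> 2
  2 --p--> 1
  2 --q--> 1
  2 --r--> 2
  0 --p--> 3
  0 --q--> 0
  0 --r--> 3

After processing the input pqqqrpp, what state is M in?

start at 3
read 'p': 3 → 3
read 'q': 3 → 3
read 'q': 3 → 3
read 'q': 3 → 3
read 'r': 3 → 0
read 'p': 0 → 3
read 'p': 3 → 3

3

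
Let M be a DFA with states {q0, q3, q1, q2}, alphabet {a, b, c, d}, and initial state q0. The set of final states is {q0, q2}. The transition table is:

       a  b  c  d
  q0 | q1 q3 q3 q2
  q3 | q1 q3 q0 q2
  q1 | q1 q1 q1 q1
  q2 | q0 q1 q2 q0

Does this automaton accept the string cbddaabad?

No

Trace: q0 -c-> q3 -b-> q3 -d-> q2 -d-> q0 -a-> q1 -a-> q1 -b-> q1 -a-> q1 -d-> q1
End state q1 is not accepting.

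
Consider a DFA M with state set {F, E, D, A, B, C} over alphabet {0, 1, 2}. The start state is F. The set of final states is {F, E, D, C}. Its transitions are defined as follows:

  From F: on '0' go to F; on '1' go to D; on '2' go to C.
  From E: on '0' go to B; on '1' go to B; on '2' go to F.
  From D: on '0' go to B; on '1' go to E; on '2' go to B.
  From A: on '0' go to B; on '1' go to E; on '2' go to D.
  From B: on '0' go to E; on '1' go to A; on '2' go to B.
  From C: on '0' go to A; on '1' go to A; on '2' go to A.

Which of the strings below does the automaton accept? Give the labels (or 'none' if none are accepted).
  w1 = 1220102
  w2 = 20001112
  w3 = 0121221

w1, w2

w1:
  start at F
  read '1': F → D
  read '2': D → B
  read '2': B → B
  read '0': B → E
  read '1': E → B
  read '0': B → E
  read '2': E → F
  end F, accepted
w2:
  start at F
  read '2': F → C
  read '0': C → A
  read '0': A → B
  read '0': B → E
  read '1': E → B
  read '1': B → A
  read '1': A → E
  read '2': E → F
  end F, accepted
w3:
  start at F
  read '0': F → F
  read '1': F → D
  read '2': D → B
  read '1': B → A
  read '2': A → D
  read '2': D → B
  read '1': B → A
  end A, rejected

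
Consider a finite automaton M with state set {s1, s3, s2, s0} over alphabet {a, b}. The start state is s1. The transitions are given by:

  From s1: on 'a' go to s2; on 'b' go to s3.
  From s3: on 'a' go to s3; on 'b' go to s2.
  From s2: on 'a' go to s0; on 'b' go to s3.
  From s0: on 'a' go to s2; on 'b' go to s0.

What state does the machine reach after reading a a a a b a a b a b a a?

s1 → s2 → s0 → s2 → s0 → s0 → s2 → s0 → s0 → s2 → s3 → s3 → s3

s3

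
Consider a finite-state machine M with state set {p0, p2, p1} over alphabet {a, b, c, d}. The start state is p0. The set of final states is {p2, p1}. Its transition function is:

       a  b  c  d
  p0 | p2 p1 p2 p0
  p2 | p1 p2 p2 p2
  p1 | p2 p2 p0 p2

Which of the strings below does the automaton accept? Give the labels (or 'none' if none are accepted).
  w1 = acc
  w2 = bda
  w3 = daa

w1, w2, w3

w1: p0 → p2 → p2 → p2  → end p2, accepted
w2: p0 → p1 → p2 → p1  → end p1, accepted
w3: p0 → p0 → p2 → p1  → end p1, accepted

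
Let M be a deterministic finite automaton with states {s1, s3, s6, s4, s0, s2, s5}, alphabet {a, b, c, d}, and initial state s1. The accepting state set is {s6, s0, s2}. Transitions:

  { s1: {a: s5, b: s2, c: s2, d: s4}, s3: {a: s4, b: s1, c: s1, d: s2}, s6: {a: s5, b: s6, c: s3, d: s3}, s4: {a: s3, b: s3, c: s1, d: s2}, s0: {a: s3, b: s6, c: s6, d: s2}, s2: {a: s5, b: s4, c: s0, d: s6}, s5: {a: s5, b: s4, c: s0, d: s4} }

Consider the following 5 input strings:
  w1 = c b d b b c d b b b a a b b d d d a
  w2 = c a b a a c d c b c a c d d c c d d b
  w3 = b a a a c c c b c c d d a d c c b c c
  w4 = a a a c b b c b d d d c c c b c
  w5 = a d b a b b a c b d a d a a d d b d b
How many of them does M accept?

1

w1:
  start at s1
  read 'c': s1 → s2
  read 'b': s2 → s4
  read 'd': s4 → s2
  read 'b': s2 → s4
  read 'b': s4 → s3
  read 'c': s3 → s1
  read 'd': s1 → s4
  read 'b': s4 → s3
  read 'b': s3 → s1
  read 'b': s1 → s2
  read 'a': s2 → s5
  read 'a': s5 → s5
  read 'b': s5 → s4
  read 'b': s4 → s3
  read 'd': s3 → s2
  read 'd': s2 → s6
  read 'd': s6 → s3
  read 'a': s3 → s4
  end s4, rejected
w2:
  start at s1
  read 'c': s1 → s2
  read 'a': s2 → s5
  read 'b': s5 → s4
  read 'a': s4 → s3
  read 'a': s3 → s4
  read 'c': s4 → s1
  read 'd': s1 → s4
  read 'c': s4 → s1
  read 'b': s1 → s2
  read 'c': s2 → s0
  read 'a': s0 → s3
  read 'c': s3 → s1
  read 'd': s1 → s4
  read 'd': s4 → s2
  read 'c': s2 → s0
  read 'c': s0 → s6
  read 'd': s6 → s3
  read 'd': s3 → s2
  read 'b': s2 → s4
  end s4, rejected
w3:
  start at s1
  read 'b': s1 → s2
  read 'a': s2 → s5
  read 'a': s5 → s5
  read 'a': s5 → s5
  read 'c': s5 → s0
  read 'c': s0 → s6
  read 'c': s6 → s3
  read 'b': s3 → s1
  read 'c': s1 → s2
  read 'c': s2 → s0
  read 'd': s0 → s2
  read 'd': s2 → s6
  read 'a': s6 → s5
  read 'd': s5 → s4
  read 'c': s4 → s1
  read 'c': s1 → s2
  read 'b': s2 → s4
  read 'c': s4 → s1
  read 'c': s1 → s2
  end s2, accepted
w4:
  start at s1
  read 'a': s1 → s5
  read 'a': s5 → s5
  read 'a': s5 → s5
  read 'c': s5 → s0
  read 'b': s0 → s6
  read 'b': s6 → s6
  read 'c': s6 → s3
  read 'b': s3 → s1
  read 'd': s1 → s4
  read 'd': s4 → s2
  read 'd': s2 → s6
  read 'c': s6 → s3
  read 'c': s3 → s1
  read 'c': s1 → s2
  read 'b': s2 → s4
  read 'c': s4 → s1
  end s1, rejected
w5:
  start at s1
  read 'a': s1 → s5
  read 'd': s5 → s4
  read 'b': s4 → s3
  read 'a': s3 → s4
  read 'b': s4 → s3
  read 'b': s3 → s1
  read 'a': s1 → s5
  read 'c': s5 → s0
  read 'b': s0 → s6
  read 'd': s6 → s3
  read 'a': s3 → s4
  read 'd': s4 → s2
  read 'a': s2 → s5
  read 'a': s5 → s5
  read 'd': s5 → s4
  read 'd': s4 → s2
  read 'b': s2 → s4
  read 'd': s4 → s2
  read 'b': s2 → s4
  end s4, rejected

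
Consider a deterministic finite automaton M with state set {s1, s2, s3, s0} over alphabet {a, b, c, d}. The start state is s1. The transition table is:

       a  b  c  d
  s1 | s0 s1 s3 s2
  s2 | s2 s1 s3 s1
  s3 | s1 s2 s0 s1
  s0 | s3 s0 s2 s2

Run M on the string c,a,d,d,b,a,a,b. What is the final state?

s1 → s3 → s1 → s2 → s1 → s1 → s0 → s3 → s2

s2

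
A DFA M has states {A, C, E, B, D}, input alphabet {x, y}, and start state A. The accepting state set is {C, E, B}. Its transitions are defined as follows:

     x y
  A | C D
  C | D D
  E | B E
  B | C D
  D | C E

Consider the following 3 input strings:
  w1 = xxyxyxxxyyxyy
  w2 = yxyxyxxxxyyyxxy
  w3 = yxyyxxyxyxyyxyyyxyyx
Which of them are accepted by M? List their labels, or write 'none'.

w1: Trace: A -x-> C -x-> D -y-> E -x-> B -y-> D -x-> C -x-> D -x-> C -y-> D -y-> E -x-> B -y-> D -y-> E  → end E, accepted
w2: Trace: A -y-> D -x-> C -y-> D -x-> C -y-> D -x-> C -x-> D -x-> C -x-> D -y-> E -y-> E -y-> E -x-> B -x-> C -y-> D  → end D, rejected
w3: Trace: A -y-> D -x-> C -y-> D -y-> E -x-> B -x-> C -y-> D -x-> C -y-> D -x-> C -y-> D -y-> E -x-> B -y-> D -y-> E -y-> E -x-> B -y-> D -y-> E -x-> B  → end B, accepted

w1, w3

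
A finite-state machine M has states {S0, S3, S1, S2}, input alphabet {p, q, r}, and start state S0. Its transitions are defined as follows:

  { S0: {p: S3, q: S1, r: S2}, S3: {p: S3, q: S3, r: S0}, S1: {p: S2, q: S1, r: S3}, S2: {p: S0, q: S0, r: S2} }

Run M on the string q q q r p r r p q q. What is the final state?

start at S0
read 'q': S0 → S1
read 'q': S1 → S1
read 'q': S1 → S1
read 'r': S1 → S3
read 'p': S3 → S3
read 'r': S3 → S0
read 'r': S0 → S2
read 'p': S2 → S0
read 'q': S0 → S1
read 'q': S1 → S1

S1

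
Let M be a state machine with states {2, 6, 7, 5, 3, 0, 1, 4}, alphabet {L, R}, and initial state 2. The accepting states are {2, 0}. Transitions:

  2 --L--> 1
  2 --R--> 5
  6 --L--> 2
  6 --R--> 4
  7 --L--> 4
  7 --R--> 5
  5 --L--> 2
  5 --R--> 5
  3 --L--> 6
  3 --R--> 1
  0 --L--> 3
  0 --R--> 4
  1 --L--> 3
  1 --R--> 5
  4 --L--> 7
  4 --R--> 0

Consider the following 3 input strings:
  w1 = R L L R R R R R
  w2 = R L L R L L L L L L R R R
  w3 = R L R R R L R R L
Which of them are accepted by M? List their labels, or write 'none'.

w1: Trace: 2 -R-> 5 -L-> 2 -L-> 1 -R-> 5 -R-> 5 -R-> 5 -R-> 5 -R-> 5  → end 5, rejected
w2: Trace: 2 -R-> 5 -L-> 2 -L-> 1 -R-> 5 -L-> 2 -L-> 1 -L-> 3 -L-> 6 -L-> 2 -L-> 1 -R-> 5 -R-> 5 -R-> 5  → end 5, rejected
w3: Trace: 2 -R-> 5 -L-> 2 -R-> 5 -R-> 5 -R-> 5 -L-> 2 -R-> 5 -R-> 5 -L-> 2  → end 2, accepted

w3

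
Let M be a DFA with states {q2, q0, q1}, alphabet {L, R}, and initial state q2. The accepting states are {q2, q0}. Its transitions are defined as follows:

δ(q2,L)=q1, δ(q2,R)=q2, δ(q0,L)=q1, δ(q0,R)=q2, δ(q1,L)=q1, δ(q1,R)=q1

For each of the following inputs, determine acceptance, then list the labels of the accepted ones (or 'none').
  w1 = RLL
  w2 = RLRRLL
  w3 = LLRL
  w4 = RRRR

w4

w1: q2 → q2 → q1 → q1  → end q1, rejected
w2: q2 → q2 → q1 → q1 → q1 → q1 → q1  → end q1, rejected
w3: q2 → q1 → q1 → q1 → q1  → end q1, rejected
w4: q2 → q2 → q2 → q2 → q2  → end q2, accepted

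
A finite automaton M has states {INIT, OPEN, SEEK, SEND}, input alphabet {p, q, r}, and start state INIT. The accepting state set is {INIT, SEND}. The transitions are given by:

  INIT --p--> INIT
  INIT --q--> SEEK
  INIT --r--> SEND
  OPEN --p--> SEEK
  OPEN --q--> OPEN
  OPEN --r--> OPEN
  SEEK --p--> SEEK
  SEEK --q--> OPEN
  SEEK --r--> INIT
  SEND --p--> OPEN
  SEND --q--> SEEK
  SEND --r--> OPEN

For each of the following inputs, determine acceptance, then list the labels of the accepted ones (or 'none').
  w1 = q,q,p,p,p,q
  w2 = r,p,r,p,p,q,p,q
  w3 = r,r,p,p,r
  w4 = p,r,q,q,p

w1:
  start at INIT
  read 'q': INIT → SEEK
  read 'q': SEEK → OPEN
  read 'p': OPEN → SEEK
  read 'p': SEEK → SEEK
  read 'p': SEEK → SEEK
  read 'q': SEEK → OPEN
  end OPEN, rejected
w2:
  start at INIT
  read 'r': INIT → SEND
  read 'p': SEND → OPEN
  read 'r': OPEN → OPEN
  read 'p': OPEN → SEEK
  read 'p': SEEK → SEEK
  read 'q': SEEK → OPEN
  read 'p': OPEN → SEEK
  read 'q': SEEK → OPEN
  end OPEN, rejected
w3:
  start at INIT
  read 'r': INIT → SEND
  read 'r': SEND → OPEN
  read 'p': OPEN → SEEK
  read 'p': SEEK → SEEK
  read 'r': SEEK → INIT
  end INIT, accepted
w4:
  start at INIT
  read 'p': INIT → INIT
  read 'r': INIT → SEND
  read 'q': SEND → SEEK
  read 'q': SEEK → OPEN
  read 'p': OPEN → SEEK
  end SEEK, rejected

w3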